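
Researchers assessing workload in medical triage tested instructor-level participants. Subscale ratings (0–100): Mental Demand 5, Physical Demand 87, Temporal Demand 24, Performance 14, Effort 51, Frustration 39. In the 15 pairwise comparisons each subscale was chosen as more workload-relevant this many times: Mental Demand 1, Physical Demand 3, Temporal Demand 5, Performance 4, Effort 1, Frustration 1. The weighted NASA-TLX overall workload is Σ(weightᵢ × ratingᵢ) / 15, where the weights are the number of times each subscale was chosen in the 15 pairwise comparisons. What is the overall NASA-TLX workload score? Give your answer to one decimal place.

35.5

The tallies are the weights (they sum to 15).
Weighted sum = 1·5 + 3·87 + 5·24 + 4·14 + 1·51 + 1·39
            = 5 + 261 + 120 + 56 + 51 + 39 = 532.
Overall workload = 532 / 15 = 35.4667 ≈ 35.5.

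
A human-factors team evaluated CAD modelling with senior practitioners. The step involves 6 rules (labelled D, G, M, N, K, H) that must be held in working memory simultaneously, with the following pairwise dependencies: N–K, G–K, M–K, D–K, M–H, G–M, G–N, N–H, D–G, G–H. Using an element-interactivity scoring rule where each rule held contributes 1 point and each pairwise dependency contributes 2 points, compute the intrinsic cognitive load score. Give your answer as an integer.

Count of rules held simultaneously: 6.
Count of pairwise dependencies listed: 10.
Element contribution: 6 × 1 = 6.
Interaction contribution: 10 × 2 = 20.
Intrinsic load = 6 + 20 = 26.

26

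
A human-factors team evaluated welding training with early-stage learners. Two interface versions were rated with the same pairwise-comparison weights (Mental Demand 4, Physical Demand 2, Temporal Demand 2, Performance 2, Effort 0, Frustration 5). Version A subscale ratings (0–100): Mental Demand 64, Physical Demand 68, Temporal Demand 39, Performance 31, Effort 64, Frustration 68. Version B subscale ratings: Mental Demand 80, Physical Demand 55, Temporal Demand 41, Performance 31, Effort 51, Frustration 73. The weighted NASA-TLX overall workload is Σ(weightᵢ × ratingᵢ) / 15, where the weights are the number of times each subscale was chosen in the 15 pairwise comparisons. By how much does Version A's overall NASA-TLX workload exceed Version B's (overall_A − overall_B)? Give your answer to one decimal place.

Version A weighted sum = 4·64 + 2·68 + 2·39 + 2·31 + 0·64 + 5·68 = 256 + 136 + 78 + 62 + 0 + 340 = 872; overall_A = 872/15 = 58.1333.
Version B weighted sum = 4·80 + 2·55 + 2·41 + 2·31 + 0·51 + 5·73 = 320 + 110 + 82 + 62 + 0 + 365 = 939; overall_B = 939/15 = 62.6000.
Difference = 58.1333 − 62.6000 = -4.4667 ≈ -4.5.

-4.5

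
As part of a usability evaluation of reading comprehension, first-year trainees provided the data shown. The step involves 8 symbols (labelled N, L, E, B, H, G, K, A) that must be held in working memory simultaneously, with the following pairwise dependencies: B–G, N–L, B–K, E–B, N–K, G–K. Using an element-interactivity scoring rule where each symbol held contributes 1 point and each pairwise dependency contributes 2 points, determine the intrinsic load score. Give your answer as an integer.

Count of symbols held simultaneously: 8.
Count of pairwise dependencies listed: 6.
Element contribution: 8 × 1 = 8.
Interaction contribution: 6 × 2 = 12.
Intrinsic load = 8 + 12 = 20.

20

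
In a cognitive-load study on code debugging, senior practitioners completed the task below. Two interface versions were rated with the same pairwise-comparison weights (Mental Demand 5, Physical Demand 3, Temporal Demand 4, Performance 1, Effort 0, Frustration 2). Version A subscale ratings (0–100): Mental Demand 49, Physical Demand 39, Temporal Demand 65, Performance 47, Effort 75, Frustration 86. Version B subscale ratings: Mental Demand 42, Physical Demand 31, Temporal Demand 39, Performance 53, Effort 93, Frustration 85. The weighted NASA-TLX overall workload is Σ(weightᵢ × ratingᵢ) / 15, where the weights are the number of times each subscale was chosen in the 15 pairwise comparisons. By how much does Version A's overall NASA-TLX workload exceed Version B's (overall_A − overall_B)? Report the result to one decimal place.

10.6

Version A weighted sum = 5·49 + 3·39 + 4·65 + 1·47 + 0·75 + 2·86 = 245 + 117 + 260 + 47 + 0 + 172 = 841; overall_A = 841/15 = 56.0667.
Version B weighted sum = 5·42 + 3·31 + 4·39 + 1·53 + 0·93 + 2·85 = 210 + 93 + 156 + 53 + 0 + 170 = 682; overall_B = 682/15 = 45.4667.
Difference = 56.0667 − 45.4667 = 10.6000 ≈ 10.6.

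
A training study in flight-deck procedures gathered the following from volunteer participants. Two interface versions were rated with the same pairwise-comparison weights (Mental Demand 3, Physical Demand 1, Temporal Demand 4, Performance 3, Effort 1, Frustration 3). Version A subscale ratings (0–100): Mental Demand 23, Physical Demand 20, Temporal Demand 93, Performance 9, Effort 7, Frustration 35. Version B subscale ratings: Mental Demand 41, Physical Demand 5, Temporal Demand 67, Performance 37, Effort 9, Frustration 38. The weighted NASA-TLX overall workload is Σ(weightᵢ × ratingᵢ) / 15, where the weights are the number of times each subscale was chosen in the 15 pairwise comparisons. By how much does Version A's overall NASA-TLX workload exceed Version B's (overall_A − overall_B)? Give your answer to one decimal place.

Version A weighted sum = 3·23 + 1·20 + 4·93 + 3·9 + 1·7 + 3·35 = 69 + 20 + 372 + 27 + 7 + 105 = 600; overall_A = 600/15 = 40.0000.
Version B weighted sum = 3·41 + 1·5 + 4·67 + 3·37 + 1·9 + 3·38 = 123 + 5 + 268 + 111 + 9 + 114 = 630; overall_B = 630/15 = 42.0000.
Difference = 40.0000 − 42.0000 = -2.0000 ≈ -2.0.

-2.0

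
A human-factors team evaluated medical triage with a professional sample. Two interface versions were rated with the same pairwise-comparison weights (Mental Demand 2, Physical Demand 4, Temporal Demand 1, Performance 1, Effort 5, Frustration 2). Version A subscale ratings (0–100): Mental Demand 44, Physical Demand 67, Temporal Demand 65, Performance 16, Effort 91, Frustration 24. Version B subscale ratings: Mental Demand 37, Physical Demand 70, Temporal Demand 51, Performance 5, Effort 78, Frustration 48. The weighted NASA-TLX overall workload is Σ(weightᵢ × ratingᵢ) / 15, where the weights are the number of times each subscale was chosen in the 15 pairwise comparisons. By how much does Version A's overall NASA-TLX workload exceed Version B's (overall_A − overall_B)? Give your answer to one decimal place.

Version A weighted sum = 2·44 + 4·67 + 1·65 + 1·16 + 5·91 + 2·24 = 88 + 268 + 65 + 16 + 455 + 48 = 940; overall_A = 940/15 = 62.6667.
Version B weighted sum = 2·37 + 4·70 + 1·51 + 1·5 + 5·78 + 2·48 = 74 + 280 + 51 + 5 + 390 + 96 = 896; overall_B = 896/15 = 59.7333.
Difference = 62.6667 − 59.7333 = 2.9334 ≈ 2.9.

2.9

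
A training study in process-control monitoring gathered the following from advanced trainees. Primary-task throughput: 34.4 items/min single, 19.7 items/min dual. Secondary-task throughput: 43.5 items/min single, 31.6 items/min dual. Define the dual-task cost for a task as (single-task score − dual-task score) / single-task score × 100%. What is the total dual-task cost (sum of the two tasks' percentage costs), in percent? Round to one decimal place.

Primary cost = (34.4 − 19.7) / 34.4 × 100% = 42.7326%.
Secondary cost = (43.5 − 31.6) / 43.5 × 100% = 27.3563%.
Total = 42.7326% + 27.3563% = 70.0889% ≈ 70.1%.

70.1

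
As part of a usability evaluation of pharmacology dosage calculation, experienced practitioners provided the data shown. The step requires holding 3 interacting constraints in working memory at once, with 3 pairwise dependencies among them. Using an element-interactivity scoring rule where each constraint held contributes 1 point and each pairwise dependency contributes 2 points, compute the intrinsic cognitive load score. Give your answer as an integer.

9

Element contribution: 3 × 1 = 3.
Interaction contribution: 3 × 2 = 6.
Intrinsic load = 3 + 6 = 9.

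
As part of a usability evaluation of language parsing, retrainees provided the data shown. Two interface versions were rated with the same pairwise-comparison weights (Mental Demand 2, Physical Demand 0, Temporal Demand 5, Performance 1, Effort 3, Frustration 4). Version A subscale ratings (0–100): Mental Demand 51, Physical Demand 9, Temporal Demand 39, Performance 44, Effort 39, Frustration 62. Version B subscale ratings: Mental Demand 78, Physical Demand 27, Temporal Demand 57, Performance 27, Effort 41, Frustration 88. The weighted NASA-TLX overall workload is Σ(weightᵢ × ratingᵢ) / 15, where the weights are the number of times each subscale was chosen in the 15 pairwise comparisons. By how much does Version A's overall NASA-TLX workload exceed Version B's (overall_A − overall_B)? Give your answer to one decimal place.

Version A weighted sum = 2·51 + 0·9 + 5·39 + 1·44 + 3·39 + 4·62 = 102 + 0 + 195 + 44 + 117 + 248 = 706; overall_A = 706/15 = 47.0667.
Version B weighted sum = 2·78 + 0·27 + 5·57 + 1·27 + 3·41 + 4·88 = 156 + 0 + 285 + 27 + 123 + 352 = 943; overall_B = 943/15 = 62.8667.
Difference = 47.0667 − 62.8667 = -15.8000 ≈ -15.8.

-15.8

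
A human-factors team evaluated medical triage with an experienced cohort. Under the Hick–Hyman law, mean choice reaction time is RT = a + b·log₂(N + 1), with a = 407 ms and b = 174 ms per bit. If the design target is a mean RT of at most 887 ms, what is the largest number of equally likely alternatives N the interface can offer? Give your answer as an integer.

5

Set 407 + 174·log₂(N + 1) ≤ 887.
log₂(N + 1) ≤ (887 − 407) / 174 = 2.7586.
N + 1 ≤ 2^2.7586 = 6.7674.
N ≤ 5.7674, so the largest integer N is 5.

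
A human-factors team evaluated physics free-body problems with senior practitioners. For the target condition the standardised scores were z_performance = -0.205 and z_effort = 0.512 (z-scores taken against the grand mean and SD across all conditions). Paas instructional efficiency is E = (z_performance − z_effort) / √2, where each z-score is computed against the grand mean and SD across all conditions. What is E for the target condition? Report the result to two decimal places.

-0.51

z_P − z_E = -0.205 − 0.512 = -0.7170.
E = -0.7170 / √2 = -0.7170 / 1.41421 = -0.5070 ≈ -0.51.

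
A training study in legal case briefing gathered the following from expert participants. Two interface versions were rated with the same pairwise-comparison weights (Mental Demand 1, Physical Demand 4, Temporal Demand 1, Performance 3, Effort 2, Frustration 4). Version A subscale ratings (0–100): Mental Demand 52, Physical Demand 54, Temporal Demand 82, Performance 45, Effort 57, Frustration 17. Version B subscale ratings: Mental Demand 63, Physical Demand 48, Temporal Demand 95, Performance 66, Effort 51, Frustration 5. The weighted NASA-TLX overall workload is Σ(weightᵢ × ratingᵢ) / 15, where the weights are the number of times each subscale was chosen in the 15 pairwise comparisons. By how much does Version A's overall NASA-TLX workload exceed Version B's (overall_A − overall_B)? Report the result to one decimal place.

Version A weighted sum = 1·52 + 4·54 + 1·82 + 3·45 + 2·57 + 4·17 = 52 + 216 + 82 + 135 + 114 + 68 = 667; overall_A = 667/15 = 44.4667.
Version B weighted sum = 1·63 + 4·48 + 1·95 + 3·66 + 2·51 + 4·5 = 63 + 192 + 95 + 198 + 102 + 20 = 670; overall_B = 670/15 = 44.6667.
Difference = 44.4667 − 44.6667 = -0.2000 ≈ -0.2.

-0.2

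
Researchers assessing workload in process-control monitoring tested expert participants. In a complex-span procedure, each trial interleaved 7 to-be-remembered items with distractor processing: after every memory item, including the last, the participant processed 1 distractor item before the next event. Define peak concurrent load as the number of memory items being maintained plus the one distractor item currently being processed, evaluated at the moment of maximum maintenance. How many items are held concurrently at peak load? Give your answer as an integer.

Maintenance is greatest during the distractor(s) after memory item 7: all 7 memory items are being held.
One distractor item is concurrently being processed.
Peak concurrent load = 7 + 1 = 8 items.

8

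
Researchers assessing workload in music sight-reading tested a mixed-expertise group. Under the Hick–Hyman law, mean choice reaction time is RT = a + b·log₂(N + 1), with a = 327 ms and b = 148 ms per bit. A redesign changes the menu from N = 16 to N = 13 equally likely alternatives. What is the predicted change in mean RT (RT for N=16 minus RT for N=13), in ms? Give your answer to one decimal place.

RT(16) = 327 + 148·log₂(17) = 327 + 148·4.0875 = 931.9500 ms.
RT(13) = 327 + 148·log₂(14) = 327 + 148·3.8074 = 890.4952 ms.
Difference = 931.9500 − 890.4952 = 41.4548 ≈ 41.5 ms.

41.5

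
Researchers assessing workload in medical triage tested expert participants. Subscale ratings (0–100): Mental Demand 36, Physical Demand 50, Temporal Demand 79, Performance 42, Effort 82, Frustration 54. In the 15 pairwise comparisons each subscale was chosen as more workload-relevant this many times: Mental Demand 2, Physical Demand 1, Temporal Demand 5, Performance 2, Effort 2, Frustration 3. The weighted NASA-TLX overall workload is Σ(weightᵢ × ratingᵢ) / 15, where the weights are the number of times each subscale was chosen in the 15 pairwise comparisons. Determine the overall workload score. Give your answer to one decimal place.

61.8

The tallies are the weights (they sum to 15).
Weighted sum = 2·36 + 1·50 + 5·79 + 2·42 + 2·82 + 3·54
            = 72 + 50 + 395 + 84 + 164 + 162 = 927.
Overall workload = 927 / 15 = 61.8000 ≈ 61.8.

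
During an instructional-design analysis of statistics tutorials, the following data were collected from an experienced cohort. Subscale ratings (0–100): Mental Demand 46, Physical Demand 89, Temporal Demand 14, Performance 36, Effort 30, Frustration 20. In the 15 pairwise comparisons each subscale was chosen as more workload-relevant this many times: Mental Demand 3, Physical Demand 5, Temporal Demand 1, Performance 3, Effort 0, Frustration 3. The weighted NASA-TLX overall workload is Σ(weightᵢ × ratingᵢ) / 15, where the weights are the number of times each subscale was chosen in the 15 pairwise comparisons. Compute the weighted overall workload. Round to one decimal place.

51.0

The tallies are the weights (they sum to 15).
Weighted sum = 3·46 + 5·89 + 1·14 + 3·36 + 0·30 + 3·20
            = 138 + 445 + 14 + 108 + 0 + 60 = 765.
Overall workload = 765 / 15 = 51.0000 ≈ 51.0.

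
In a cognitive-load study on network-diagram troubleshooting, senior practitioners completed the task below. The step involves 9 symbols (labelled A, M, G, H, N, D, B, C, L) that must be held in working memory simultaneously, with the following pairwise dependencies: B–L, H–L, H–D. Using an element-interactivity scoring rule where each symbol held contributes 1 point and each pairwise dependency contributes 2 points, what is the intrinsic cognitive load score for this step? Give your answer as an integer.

Count of symbols held simultaneously: 9.
Count of pairwise dependencies listed: 3.
Element contribution: 9 × 1 = 9.
Interaction contribution: 3 × 2 = 6.
Intrinsic load = 9 + 6 = 15.

15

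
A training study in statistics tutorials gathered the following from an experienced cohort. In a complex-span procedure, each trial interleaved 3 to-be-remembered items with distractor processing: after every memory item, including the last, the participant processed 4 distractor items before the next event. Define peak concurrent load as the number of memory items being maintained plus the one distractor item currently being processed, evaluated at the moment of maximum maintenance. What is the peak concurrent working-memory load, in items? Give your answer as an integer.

Maintenance is greatest during the distractor(s) after memory item 3: all 3 memory items are being held.
One distractor item is concurrently being processed.
Peak concurrent load = 3 + 1 = 4 items.

4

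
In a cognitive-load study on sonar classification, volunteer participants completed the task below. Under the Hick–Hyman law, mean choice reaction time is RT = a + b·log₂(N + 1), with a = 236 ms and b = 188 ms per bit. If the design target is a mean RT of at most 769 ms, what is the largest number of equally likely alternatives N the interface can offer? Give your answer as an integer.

Set 236 + 188·log₂(N + 1) ≤ 769.
log₂(N + 1) ≤ (769 − 236) / 188 = 2.8351.
N + 1 ≤ 2^2.8351 = 7.1359.
N ≤ 6.1359, so the largest integer N is 6.

6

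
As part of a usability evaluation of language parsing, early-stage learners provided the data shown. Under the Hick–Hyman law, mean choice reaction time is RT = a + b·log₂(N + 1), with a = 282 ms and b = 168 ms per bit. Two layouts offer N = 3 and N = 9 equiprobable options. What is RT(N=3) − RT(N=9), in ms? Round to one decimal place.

-222.1

RT(3) = 282 + 168·log₂(4) = 282 + 168·2.0000 = 618.0000 ms.
RT(9) = 282 + 168·log₂(10) = 282 + 168·3.3219 = 840.0792 ms.
Difference = 618.0000 − 840.0792 = -222.0792 ≈ -222.1 ms.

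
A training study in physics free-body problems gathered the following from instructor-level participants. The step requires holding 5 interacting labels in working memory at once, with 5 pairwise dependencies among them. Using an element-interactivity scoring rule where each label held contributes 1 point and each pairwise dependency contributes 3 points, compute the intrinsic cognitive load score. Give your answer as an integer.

Element contribution: 5 × 1 = 5.
Interaction contribution: 5 × 3 = 15.
Intrinsic load = 5 + 15 = 20.

20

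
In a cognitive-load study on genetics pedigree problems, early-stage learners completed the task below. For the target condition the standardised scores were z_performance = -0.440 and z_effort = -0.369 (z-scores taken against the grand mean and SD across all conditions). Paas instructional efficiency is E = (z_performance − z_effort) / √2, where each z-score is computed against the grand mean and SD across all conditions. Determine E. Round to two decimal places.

z_P − z_E = -0.440 − (-0.369) = -0.0710.
E = -0.0710 / √2 = -0.0710 / 1.41421 = -0.0502 ≈ -0.05.

-0.05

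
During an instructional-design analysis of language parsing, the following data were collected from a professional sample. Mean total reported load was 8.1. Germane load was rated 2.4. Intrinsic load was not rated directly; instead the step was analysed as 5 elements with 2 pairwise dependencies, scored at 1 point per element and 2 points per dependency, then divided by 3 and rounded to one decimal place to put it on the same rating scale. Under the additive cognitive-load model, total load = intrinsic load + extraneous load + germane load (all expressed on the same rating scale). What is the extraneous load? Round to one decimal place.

2.7

Intrinsic (element-interactivity): (5 × 1 + 2 × 2) / 3 = 9 / 3 = 3.0000 → 3.0.
extraneous load = total − intrinsic − germane
             = 8.1 − 3.0 − 2.4 = 2.7.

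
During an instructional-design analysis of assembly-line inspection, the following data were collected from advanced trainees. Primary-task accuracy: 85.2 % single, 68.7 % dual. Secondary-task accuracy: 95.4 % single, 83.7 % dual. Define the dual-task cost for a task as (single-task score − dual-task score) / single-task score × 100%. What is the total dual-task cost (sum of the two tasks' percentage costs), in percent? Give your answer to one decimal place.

Primary cost = (85.2 − 68.7) / 85.2 × 100% = 19.3662%.
Secondary cost = (95.4 − 83.7) / 95.4 × 100% = 12.2642%.
Total = 19.3662% + 12.2642% = 31.6304% ≈ 31.6%.

31.6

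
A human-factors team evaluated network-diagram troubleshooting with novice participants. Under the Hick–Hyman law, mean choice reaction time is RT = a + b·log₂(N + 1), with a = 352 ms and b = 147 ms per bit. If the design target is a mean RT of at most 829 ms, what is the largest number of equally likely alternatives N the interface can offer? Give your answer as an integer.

Set 352 + 147·log₂(N + 1) ≤ 829.
log₂(N + 1) ≤ (829 − 352) / 147 = 3.2449.
N + 1 ≤ 2^3.2449 = 9.4801.
N ≤ 8.4801, so the largest integer N is 8.

8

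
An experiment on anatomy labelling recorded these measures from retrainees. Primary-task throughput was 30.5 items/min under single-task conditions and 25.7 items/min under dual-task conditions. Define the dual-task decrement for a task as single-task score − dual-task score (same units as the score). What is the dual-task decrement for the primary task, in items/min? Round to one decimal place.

4.8

Decrement = 30.5 − 25.7 = 4.8000 items/min ≈ 4.8 items/min.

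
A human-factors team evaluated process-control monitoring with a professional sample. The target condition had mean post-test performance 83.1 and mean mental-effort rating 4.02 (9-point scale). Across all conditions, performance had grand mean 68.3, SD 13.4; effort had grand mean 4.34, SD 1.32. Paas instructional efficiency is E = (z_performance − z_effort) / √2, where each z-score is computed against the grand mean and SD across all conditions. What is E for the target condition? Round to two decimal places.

0.95

z_performance = (83.1 − 68.3) / 13.4 = 14.8000 / 13.4 = 1.1045.
z_effort = (4.02 − 4.34) / 1.32 = -0.3200 / 1.32 = -0.2424.
z_P − z_E = 1.1045 − (-0.2424) = 1.3469.
E = 1.3469 / √2 = 1.3469 / 1.41421 = 0.9524 ≈ 0.95.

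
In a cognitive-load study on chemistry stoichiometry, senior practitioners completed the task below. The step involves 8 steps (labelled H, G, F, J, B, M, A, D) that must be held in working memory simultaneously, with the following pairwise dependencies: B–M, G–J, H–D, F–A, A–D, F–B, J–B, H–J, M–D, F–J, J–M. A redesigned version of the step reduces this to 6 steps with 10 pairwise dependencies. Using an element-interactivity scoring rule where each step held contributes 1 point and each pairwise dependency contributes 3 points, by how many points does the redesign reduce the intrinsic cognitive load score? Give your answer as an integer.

5

Original: 8 × 1 + 11 × 3 = 8 + 33 = 41.
Redesigned: 6 × 1 + 10 × 3 = 6 + 30 = 36.
Reduction = 41 − 36 = 5.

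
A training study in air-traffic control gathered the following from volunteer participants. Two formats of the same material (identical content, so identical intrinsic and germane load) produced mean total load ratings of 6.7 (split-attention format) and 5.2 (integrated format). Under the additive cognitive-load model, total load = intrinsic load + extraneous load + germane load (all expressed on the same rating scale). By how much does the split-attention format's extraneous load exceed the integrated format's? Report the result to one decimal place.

1.5

Intrinsic and germane load are equal across formats, so the difference in total load equals the difference in extraneous load.
Extraneous-load difference = 6.7 − 5.2 = 1.5.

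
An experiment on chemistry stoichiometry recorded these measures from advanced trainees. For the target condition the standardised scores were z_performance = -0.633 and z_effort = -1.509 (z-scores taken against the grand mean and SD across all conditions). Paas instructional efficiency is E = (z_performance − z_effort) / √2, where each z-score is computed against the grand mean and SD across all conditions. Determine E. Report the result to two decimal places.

z_P − z_E = -0.633 − (-1.509) = 0.8760.
E = 0.8760 / √2 = 0.8760 / 1.41421 = 0.6194 ≈ 0.62.

0.62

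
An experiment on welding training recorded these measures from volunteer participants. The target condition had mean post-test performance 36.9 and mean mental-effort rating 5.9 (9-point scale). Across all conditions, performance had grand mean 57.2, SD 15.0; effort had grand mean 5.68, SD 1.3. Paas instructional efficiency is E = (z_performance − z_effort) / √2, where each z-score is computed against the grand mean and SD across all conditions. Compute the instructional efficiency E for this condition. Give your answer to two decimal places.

-1.08

z_performance = (36.9 − 57.2) / 15.0 = -20.3000 / 15.0 = -1.3533.
z_effort = (5.9 − 5.68) / 1.3 = 0.2200 / 1.3 = 0.1692.
z_P − z_E = -1.3533 − 0.1692 = -1.5225.
E = -1.5225 / √2 = -1.5225 / 1.41421 = -1.0766 ≈ -1.08.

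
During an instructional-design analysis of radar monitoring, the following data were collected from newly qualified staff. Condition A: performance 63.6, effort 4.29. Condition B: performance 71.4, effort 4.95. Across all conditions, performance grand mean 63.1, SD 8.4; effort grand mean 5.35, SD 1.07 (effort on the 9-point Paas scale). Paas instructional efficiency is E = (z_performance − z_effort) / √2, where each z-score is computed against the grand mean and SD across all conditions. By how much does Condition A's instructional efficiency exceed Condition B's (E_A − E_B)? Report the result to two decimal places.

-0.22

Condition A: z_P = (63.6 − 63.1)/8.4 = 0.0595; z_E = (4.29 − 5.35)/1.07 = -0.9907; E_A = (0.0595 − (-0.9907))/√2 = 0.7426.
Condition B: z_P = (71.4 − 63.1)/8.4 = 0.9881; z_E = (4.95 − 5.35)/1.07 = -0.3738; E_B = (0.9881 − (-0.3738))/√2 = 0.9630.
E_A − E_B = 0.7426 − 0.9630 = -0.2204 ≈ -0.22.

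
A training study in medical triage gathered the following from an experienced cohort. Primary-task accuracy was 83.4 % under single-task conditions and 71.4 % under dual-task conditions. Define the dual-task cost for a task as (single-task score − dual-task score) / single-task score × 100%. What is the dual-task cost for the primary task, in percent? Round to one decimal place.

Cost = (83.4 − 71.4) / 83.4 × 100%
     = 12.0000 / 83.4 × 100% = 14.3885%.
≈ 14.4%.

14.4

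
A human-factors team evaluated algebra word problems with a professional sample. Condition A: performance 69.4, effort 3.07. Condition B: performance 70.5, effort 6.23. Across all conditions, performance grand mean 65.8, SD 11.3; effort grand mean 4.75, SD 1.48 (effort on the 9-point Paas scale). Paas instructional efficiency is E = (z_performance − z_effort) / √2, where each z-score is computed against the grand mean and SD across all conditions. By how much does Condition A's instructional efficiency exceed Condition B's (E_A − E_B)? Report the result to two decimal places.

Condition A: z_P = (69.4 − 65.8)/11.3 = 0.3186; z_E = (3.07 − 4.75)/1.48 = -1.1351; E_A = (0.3186 − (-1.1351))/√2 = 1.0279.
Condition B: z_P = (70.5 − 65.8)/11.3 = 0.4159; z_E = (6.23 − 4.75)/1.48 = 1.0000; E_B = (0.4159 − 1.0000)/√2 = -0.4130.
E_A − E_B = 1.0279 − (-0.4130) = 1.4409 ≈ 1.44.

1.44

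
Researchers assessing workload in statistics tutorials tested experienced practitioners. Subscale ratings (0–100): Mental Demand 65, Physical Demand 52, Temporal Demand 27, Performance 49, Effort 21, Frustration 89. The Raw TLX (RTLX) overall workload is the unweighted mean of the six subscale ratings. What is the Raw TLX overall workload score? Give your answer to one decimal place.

Sum of ratings = 65 + 52 + 27 + 49 + 21 + 89 = 303.
RTLX = 303 / 6 = 50.5000 ≈ 50.5.

50.5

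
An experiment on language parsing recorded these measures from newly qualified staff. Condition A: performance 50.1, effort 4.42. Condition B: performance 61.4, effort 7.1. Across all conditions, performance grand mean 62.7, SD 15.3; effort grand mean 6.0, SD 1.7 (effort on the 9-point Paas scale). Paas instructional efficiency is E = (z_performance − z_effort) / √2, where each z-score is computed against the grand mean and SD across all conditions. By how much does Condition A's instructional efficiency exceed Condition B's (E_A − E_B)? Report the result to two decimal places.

Condition A: z_P = (50.1 − 62.7)/15.3 = -0.8235; z_E = (4.42 − 6.0)/1.7 = -0.9294; E_A = (-0.8235 − (-0.9294))/√2 = 0.0749.
Condition B: z_P = (61.4 − 62.7)/15.3 = -0.0850; z_E = (7.1 − 6.0)/1.7 = 0.6471; E_B = (-0.0850 − 0.6471)/√2 = -0.5177.
E_A − E_B = 0.0749 − (-0.5177) = 0.5926 ≈ 0.59.

0.59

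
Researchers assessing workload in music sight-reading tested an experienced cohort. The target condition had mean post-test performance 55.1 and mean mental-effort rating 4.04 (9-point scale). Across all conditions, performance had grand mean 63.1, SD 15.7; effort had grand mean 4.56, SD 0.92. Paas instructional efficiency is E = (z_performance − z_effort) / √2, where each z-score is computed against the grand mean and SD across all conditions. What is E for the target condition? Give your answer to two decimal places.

0.04

z_performance = (55.1 − 63.1) / 15.7 = -8.0000 / 15.7 = -0.5096.
z_effort = (4.04 − 4.56) / 0.92 = -0.5200 / 0.92 = -0.5652.
z_P − z_E = -0.5096 − (-0.5652) = 0.0556.
E = 0.0556 / √2 = 0.0556 / 1.41421 = 0.0393 ≈ 0.04.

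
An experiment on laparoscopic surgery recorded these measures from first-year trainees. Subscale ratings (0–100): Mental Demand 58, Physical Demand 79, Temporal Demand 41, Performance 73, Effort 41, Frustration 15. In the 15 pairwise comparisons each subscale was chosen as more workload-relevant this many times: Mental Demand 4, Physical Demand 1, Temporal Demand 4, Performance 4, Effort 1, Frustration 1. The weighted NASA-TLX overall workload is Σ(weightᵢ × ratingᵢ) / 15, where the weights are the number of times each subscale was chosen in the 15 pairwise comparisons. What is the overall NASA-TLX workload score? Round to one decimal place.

The tallies are the weights (they sum to 15).
Weighted sum = 4·58 + 1·79 + 4·41 + 4·73 + 1·41 + 1·15
            = 232 + 79 + 164 + 292 + 41 + 15 = 823.
Overall workload = 823 / 15 = 54.8667 ≈ 54.9.

54.9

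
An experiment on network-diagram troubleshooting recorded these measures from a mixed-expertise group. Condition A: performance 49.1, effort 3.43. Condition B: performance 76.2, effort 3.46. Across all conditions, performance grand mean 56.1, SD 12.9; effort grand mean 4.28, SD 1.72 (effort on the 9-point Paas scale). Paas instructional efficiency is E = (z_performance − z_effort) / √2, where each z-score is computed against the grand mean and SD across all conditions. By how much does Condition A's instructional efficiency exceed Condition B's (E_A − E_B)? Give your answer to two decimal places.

-1.47

Condition A: z_P = (49.1 − 56.1)/12.9 = -0.5426; z_E = (3.43 − 4.28)/1.72 = -0.4942; E_A = (-0.5426 − (-0.4942))/√2 = -0.0342.
Condition B: z_P = (76.2 − 56.1)/12.9 = 1.5581; z_E = (3.46 − 4.28)/1.72 = -0.4767; E_B = (1.5581 − (-0.4767))/√2 = 1.4388.
E_A − E_B = -0.0342 − 1.4388 = -1.4730 ≈ -1.47.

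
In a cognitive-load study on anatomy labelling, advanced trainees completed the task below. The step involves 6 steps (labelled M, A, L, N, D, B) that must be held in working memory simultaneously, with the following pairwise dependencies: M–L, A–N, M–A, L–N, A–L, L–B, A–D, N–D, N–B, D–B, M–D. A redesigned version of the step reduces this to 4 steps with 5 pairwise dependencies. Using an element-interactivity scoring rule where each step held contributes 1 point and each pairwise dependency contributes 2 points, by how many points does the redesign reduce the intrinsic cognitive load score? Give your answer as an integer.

14

Original: 6 × 1 + 11 × 2 = 6 + 22 = 28.
Redesigned: 4 × 1 + 5 × 2 = 4 + 10 = 14.
Reduction = 28 − 14 = 14.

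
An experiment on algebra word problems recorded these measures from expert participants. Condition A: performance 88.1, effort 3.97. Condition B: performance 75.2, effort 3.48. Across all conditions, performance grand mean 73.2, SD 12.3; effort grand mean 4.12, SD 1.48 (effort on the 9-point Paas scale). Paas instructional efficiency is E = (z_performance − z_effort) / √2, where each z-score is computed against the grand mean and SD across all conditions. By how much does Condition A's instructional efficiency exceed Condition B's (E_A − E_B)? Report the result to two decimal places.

Condition A: z_P = (88.1 − 73.2)/12.3 = 1.2114; z_E = (3.97 − 4.12)/1.48 = -0.1014; E_A = (1.2114 − (-0.1014))/√2 = 0.9283.
Condition B: z_P = (75.2 − 73.2)/12.3 = 0.1626; z_E = (3.48 − 4.12)/1.48 = -0.4324; E_B = (0.1626 − (-0.4324))/√2 = 0.4207.
E_A − E_B = 0.9283 − 0.4207 = 0.5076 ≈ 0.51.

0.51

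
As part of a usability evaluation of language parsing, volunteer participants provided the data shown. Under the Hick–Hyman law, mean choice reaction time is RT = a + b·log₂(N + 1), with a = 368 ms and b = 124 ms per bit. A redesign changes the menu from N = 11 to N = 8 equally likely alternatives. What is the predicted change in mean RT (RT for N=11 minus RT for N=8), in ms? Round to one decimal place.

51.5

RT(11) = 368 + 124·log₂(12) = 368 + 124·3.5850 = 812.5400 ms.
RT(8) = 368 + 124·log₂(9) = 368 + 124·3.1699 = 761.0676 ms.
Difference = 812.5400 − 761.0676 = 51.4724 ≈ 51.5 ms.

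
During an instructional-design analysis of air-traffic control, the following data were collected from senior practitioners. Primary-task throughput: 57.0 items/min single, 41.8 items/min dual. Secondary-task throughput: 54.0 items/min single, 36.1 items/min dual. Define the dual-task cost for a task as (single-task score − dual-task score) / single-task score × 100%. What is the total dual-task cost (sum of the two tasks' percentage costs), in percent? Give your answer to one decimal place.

Primary cost = (57.0 − 41.8) / 57.0 × 100% = 26.6667%.
Secondary cost = (54.0 − 36.1) / 54.0 × 100% = 33.1481%.
Total = 26.6667% + 33.1481% = 59.8148% ≈ 59.8%.

59.8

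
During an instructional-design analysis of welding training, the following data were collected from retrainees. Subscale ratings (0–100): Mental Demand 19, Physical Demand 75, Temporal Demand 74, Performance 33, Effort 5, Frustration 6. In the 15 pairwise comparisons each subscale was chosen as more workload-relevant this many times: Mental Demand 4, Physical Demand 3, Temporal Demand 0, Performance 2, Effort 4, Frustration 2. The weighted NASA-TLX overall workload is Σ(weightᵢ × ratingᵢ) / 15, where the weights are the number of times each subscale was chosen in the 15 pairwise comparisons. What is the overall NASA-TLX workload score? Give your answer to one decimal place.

26.6

The tallies are the weights (they sum to 15).
Weighted sum = 4·19 + 3·75 + 0·74 + 2·33 + 4·5 + 2·6
            = 76 + 225 + 0 + 66 + 20 + 12 = 399.
Overall workload = 399 / 15 = 26.6000 ≈ 26.6.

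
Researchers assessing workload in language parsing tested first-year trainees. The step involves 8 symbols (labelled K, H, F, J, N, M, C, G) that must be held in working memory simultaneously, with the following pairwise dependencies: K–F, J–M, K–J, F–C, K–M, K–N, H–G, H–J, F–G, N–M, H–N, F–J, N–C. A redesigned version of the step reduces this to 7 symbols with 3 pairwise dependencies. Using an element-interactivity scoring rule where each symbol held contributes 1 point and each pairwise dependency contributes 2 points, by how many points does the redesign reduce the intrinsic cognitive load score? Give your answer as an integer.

Original: 8 × 1 + 13 × 2 = 8 + 26 = 34.
Redesigned: 7 × 1 + 3 × 2 = 7 + 6 = 13.
Reduction = 34 − 13 = 21.

21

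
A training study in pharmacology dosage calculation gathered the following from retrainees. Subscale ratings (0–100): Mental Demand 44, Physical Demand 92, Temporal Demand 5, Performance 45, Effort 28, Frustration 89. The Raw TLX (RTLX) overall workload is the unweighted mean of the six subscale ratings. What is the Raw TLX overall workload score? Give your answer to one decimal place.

Sum of ratings = 44 + 92 + 5 + 45 + 28 + 89 = 303.
RTLX = 303 / 6 = 50.5000 ≈ 50.5.

50.5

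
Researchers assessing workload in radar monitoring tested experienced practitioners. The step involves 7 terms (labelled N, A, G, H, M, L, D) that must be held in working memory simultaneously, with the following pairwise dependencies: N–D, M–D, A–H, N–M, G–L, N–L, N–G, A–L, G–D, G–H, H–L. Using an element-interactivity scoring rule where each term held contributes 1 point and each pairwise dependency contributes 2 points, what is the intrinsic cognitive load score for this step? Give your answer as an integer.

29

Count of terms held simultaneously: 7.
Count of pairwise dependencies listed: 11.
Element contribution: 7 × 1 = 7.
Interaction contribution: 11 × 2 = 22.
Intrinsic load = 7 + 22 = 29.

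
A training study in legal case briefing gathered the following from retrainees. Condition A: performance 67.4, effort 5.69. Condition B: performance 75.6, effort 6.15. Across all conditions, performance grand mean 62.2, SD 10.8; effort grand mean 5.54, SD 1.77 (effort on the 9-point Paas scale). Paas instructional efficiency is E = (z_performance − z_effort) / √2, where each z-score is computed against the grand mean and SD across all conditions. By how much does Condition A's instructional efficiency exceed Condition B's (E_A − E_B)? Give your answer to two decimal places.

Condition A: z_P = (67.4 − 62.2)/10.8 = 0.4815; z_E = (5.69 − 5.54)/1.77 = 0.0847; E_A = (0.4815 − 0.0847)/√2 = 0.2806.
Condition B: z_P = (75.6 − 62.2)/10.8 = 1.2407; z_E = (6.15 − 5.54)/1.77 = 0.3446; E_B = (1.2407 − 0.3446)/√2 = 0.6336.
E_A − E_B = 0.2806 − 0.6336 = -0.3530 ≈ -0.35.

-0.35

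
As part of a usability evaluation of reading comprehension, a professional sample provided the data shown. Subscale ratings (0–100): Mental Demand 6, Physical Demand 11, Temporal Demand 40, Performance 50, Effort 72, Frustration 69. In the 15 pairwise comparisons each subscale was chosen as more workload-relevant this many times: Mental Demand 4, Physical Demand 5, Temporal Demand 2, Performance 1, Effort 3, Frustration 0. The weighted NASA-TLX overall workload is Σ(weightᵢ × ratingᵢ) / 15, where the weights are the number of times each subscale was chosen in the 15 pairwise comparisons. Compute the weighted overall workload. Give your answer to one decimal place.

The tallies are the weights (they sum to 15).
Weighted sum = 4·6 + 5·11 + 2·40 + 1·50 + 3·72 + 0·69
            = 24 + 55 + 80 + 50 + 216 + 0 = 425.
Overall workload = 425 / 15 = 28.3333 ≈ 28.3.

28.3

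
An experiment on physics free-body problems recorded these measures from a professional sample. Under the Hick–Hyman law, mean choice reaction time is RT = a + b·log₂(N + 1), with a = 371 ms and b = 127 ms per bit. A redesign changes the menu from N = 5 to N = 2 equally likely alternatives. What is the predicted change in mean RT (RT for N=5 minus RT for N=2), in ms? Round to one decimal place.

127.0

RT(5) = 371 + 127·log₂(6) = 371 + 127·2.5850 = 699.2950 ms.
RT(2) = 371 + 127·log₂(3) = 371 + 127·1.5850 = 572.2950 ms.
Difference = 699.2950 − 572.2950 = 127.0000 ≈ 127.0 ms.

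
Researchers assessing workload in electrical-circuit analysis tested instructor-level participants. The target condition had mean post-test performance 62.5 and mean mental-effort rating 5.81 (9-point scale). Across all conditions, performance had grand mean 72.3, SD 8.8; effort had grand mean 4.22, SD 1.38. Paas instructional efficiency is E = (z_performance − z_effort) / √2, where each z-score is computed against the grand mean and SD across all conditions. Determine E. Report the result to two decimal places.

-1.60

z_performance = (62.5 − 72.3) / 8.8 = -9.8000 / 8.8 = -1.1136.
z_effort = (5.81 − 4.22) / 1.38 = 1.5900 / 1.38 = 1.1522.
z_P − z_E = -1.1136 − 1.1522 = -2.2658.
E = -2.2658 / √2 = -2.2658 / 1.41421 = -1.6022 ≈ -1.60.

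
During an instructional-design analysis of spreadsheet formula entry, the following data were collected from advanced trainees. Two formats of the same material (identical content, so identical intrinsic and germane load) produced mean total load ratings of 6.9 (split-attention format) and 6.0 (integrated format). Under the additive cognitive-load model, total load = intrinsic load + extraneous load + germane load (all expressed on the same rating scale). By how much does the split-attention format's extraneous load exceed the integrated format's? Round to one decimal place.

Intrinsic and germane load are equal across formats, so the difference in total load equals the difference in extraneous load.
Extraneous-load difference = 6.9 − 6.0 = 0.9.

0.9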